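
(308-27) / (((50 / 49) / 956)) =263263.28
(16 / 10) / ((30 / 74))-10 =-454 / 75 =-6.05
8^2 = 64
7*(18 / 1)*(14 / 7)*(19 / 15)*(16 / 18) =283.73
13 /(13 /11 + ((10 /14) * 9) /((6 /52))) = 77 /337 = 0.23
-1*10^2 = -100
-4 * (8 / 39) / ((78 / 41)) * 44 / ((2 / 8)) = -115456 / 1521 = -75.91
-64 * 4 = -256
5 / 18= 0.28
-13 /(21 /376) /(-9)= 25.86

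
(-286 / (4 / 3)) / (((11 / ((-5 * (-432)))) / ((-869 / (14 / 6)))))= 109806840 / 7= 15686691.43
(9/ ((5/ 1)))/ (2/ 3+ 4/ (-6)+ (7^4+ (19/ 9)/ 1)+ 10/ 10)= 81/ 108185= 0.00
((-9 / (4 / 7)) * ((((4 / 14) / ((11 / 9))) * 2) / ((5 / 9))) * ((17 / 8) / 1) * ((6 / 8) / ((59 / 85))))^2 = 399478353849 / 431309824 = 926.20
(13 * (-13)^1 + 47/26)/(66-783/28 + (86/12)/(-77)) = -2008314/455767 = -4.41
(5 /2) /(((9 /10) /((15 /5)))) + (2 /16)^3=12803 /1536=8.34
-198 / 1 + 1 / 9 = -1781 / 9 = -197.89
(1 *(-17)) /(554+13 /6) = -102 /3337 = -0.03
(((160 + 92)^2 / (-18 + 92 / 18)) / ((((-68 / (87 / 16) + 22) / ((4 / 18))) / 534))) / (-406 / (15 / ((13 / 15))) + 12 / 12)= 817500600 / 298127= 2742.12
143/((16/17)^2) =161.43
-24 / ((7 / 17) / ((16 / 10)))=-93.26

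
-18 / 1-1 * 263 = -281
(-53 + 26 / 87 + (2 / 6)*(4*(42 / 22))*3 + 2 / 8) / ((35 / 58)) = -171551 / 2310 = -74.26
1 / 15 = 0.07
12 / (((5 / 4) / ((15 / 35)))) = 144 / 35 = 4.11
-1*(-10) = 10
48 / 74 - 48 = -1752 / 37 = -47.35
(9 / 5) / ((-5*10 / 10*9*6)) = -1 / 150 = -0.01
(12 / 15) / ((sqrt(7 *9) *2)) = 2 *sqrt(7) / 105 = 0.05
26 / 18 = 13 / 9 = 1.44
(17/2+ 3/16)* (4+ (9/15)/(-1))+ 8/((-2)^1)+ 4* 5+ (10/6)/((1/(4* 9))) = 8443/80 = 105.54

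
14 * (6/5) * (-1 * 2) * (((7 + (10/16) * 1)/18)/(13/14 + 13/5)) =-2989/741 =-4.03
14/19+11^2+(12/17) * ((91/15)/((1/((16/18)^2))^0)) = 203521/1615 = 126.02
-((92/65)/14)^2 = -2116/207025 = -0.01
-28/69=-0.41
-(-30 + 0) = 30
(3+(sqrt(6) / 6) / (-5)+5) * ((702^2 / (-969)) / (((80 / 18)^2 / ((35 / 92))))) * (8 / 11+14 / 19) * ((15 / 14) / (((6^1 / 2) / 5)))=-149689215 / 730664+9979281 * sqrt(6) / 11690624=-202.78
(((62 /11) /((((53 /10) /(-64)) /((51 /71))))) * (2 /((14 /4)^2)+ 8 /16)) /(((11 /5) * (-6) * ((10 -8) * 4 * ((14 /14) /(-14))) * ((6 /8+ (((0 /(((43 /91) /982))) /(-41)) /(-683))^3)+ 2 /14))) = -2192320 /455323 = -4.81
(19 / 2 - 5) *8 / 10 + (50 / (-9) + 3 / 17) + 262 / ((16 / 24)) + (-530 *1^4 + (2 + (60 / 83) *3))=-8547088 / 63495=-134.61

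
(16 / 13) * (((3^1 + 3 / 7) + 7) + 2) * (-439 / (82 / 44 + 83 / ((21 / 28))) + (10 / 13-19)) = -2974510512 / 8786141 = -338.55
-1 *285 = -285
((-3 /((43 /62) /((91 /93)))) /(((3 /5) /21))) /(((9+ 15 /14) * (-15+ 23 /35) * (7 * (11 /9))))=668850 /5579981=0.12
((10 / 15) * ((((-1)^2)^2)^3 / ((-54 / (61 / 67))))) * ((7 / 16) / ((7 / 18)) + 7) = -3965 / 43416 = -0.09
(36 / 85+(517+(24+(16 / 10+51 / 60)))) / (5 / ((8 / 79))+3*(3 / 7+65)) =2588838 / 1169345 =2.21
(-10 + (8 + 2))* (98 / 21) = 0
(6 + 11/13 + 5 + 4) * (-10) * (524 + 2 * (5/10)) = -1081500/13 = -83192.31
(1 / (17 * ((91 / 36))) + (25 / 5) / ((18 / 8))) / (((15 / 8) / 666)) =18508288 / 23205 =797.60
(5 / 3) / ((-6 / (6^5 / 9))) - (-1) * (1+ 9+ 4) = -226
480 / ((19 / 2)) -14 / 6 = 2747 / 57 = 48.19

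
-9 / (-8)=9 / 8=1.12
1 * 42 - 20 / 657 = 27574 / 657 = 41.97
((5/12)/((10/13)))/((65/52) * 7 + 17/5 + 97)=65/13098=0.00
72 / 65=1.11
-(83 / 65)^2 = -6889 / 4225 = -1.63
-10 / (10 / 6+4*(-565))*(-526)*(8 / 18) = -4208 / 4065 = -1.04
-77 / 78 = -0.99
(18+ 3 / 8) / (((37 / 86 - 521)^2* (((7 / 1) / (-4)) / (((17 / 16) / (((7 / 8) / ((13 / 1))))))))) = -408629 / 668087787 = -0.00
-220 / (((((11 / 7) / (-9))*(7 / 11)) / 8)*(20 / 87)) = 68904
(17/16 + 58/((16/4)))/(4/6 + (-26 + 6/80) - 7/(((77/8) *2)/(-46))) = -1.82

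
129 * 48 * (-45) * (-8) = 2229120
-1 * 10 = -10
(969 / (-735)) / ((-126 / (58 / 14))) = 0.04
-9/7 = -1.29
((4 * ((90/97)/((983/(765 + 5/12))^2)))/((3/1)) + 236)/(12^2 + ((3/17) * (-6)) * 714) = -133143547853/344176681176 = -0.39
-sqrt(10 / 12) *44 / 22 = -sqrt(30) / 3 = -1.83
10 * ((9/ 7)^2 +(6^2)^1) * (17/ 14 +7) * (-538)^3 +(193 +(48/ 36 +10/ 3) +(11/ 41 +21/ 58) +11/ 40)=-23570790220524475849/ 48939240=-481633760976.36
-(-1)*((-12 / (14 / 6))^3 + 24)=-112.02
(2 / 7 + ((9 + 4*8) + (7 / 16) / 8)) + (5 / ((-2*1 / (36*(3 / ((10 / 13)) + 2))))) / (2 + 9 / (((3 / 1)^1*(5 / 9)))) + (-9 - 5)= -1472491 / 33152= -44.42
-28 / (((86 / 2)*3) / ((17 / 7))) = -68 / 129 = -0.53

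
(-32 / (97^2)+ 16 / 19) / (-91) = -149936 / 16268161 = -0.01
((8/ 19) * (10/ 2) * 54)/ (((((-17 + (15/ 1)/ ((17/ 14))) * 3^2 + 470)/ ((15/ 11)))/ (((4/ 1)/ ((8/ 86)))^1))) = 23684400/ 1521311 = 15.57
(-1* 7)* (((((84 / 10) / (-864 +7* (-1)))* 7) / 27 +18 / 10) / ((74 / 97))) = -47837587 / 2900430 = -16.49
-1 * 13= -13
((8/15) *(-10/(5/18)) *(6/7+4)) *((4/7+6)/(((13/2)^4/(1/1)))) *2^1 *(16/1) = -76873728/6997445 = -10.99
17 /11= 1.55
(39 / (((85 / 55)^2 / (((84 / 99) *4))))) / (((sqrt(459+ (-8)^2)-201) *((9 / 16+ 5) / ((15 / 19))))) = -0.04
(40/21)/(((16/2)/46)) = 10.95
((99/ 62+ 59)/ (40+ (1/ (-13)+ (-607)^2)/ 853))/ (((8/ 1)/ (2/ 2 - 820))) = -4874380641/ 370823488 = -13.14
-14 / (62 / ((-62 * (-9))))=-126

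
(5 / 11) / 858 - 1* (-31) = 292583 / 9438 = 31.00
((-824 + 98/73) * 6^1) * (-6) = 2161944/73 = 29615.67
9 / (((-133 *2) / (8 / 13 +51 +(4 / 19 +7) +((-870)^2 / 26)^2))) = -12245687263755 / 427063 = -28674193.89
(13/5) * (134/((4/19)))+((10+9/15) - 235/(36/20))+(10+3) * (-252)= -31339/18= -1741.06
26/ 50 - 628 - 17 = -16112/ 25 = -644.48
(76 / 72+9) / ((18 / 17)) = 3077 / 324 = 9.50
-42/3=-14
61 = 61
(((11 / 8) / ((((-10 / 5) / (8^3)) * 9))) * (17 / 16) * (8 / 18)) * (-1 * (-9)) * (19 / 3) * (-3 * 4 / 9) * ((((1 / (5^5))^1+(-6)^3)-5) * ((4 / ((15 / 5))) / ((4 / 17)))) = -148317796352 / 84375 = -1757840.55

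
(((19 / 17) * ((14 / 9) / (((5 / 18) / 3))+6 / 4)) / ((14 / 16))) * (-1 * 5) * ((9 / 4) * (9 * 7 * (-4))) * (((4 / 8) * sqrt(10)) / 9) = 11642.02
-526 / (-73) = 526 / 73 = 7.21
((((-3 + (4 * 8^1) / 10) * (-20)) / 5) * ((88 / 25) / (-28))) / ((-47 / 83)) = -7304 / 41125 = -0.18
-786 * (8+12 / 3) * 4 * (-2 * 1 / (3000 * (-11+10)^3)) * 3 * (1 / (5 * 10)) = -4716 / 3125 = -1.51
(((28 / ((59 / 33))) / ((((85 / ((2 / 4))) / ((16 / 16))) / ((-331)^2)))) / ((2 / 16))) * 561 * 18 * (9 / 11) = 196799603616 / 295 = 667117300.39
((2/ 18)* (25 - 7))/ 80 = 1/ 40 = 0.02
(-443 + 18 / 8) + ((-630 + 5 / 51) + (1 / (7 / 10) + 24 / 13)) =-1067.38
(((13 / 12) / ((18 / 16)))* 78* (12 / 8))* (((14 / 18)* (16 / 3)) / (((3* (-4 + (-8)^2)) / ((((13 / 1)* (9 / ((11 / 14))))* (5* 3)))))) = 1722448 / 297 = 5799.49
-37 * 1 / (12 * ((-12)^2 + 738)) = -37 / 10584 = -0.00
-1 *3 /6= -1 /2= -0.50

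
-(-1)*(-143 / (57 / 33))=-1573 / 19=-82.79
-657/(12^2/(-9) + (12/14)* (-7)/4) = 37.54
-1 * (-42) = 42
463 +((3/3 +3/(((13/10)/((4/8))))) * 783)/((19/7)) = 1084.33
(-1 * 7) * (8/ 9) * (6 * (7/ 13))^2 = -10976/ 169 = -64.95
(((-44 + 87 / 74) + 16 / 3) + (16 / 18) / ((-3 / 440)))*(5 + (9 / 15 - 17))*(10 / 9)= 6372353 / 2997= 2126.24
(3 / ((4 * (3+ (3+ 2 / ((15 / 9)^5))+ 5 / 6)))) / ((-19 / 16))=-225000 / 2489779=-0.09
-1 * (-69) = 69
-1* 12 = -12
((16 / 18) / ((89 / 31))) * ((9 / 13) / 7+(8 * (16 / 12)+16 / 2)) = 1270504 / 218673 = 5.81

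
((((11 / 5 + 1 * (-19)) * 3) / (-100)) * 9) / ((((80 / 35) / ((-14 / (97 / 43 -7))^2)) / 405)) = 3236358321 / 462400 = 6999.04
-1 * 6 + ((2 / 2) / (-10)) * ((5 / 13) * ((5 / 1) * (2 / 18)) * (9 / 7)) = -1097 / 182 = -6.03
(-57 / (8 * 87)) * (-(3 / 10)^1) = 57 / 2320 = 0.02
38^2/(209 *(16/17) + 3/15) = 7.33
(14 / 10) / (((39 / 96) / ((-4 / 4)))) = -224 / 65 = -3.45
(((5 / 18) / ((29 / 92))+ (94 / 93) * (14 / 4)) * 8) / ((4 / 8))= 572048 / 8091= 70.70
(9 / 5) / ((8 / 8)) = 1.80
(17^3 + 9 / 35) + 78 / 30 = 34411 / 7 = 4915.86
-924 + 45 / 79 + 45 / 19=-1382514 / 1501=-921.06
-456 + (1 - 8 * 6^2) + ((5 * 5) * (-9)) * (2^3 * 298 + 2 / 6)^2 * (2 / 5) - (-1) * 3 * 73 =-511654614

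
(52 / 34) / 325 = 2 / 425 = 0.00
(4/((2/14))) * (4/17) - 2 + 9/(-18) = 139/34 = 4.09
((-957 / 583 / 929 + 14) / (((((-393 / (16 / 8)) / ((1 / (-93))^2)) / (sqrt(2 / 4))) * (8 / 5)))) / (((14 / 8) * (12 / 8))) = -3446155 * sqrt(2) / 3514546759689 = -0.00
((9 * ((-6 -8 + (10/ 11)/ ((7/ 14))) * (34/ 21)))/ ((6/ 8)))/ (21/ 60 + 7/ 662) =-120642880/ 183799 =-656.38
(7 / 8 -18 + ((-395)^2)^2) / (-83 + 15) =-194750404863 / 544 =-357997067.76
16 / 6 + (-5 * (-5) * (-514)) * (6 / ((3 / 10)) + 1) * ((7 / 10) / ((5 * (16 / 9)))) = -1019905 / 48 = -21248.02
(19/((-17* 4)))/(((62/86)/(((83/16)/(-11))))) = 0.18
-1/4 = -0.25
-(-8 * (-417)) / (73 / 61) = -203496 / 73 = -2787.62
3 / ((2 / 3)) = 4.50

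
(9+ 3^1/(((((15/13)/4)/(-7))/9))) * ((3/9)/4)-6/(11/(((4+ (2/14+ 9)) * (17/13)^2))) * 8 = -151.92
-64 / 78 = -0.82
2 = 2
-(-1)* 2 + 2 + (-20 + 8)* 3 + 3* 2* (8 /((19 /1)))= -560 /19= -29.47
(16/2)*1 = 8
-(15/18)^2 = -25/36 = -0.69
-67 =-67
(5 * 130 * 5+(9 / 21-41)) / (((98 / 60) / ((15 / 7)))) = 10109700 / 2401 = 4210.62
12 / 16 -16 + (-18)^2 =1235 / 4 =308.75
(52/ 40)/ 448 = 13/ 4480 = 0.00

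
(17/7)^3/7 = 4913/2401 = 2.05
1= 1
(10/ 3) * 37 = 370/ 3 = 123.33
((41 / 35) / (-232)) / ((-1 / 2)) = 41 / 4060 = 0.01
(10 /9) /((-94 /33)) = -55 /141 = -0.39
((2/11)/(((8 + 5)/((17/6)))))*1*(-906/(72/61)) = -156587/5148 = -30.42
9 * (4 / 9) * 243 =972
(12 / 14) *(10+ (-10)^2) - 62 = 226 / 7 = 32.29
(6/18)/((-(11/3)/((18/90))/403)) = -403/55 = -7.33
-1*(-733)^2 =-537289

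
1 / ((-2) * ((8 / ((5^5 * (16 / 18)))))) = -3125 / 18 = -173.61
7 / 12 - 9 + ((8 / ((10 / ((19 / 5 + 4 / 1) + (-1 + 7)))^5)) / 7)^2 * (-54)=-1775.14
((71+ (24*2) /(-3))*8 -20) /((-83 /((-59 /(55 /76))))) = 376656 /913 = 412.55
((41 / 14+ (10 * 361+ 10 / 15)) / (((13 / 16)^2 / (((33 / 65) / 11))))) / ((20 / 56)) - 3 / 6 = 77651827 / 109850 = 706.89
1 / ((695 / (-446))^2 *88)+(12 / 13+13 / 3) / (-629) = -958540651 / 260679898050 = -0.00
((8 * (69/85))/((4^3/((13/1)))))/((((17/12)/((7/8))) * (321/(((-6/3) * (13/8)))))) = -81627/9895360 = -0.01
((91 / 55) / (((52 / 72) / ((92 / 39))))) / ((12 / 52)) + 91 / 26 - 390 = -39939 / 110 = -363.08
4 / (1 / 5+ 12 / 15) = 4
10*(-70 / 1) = -700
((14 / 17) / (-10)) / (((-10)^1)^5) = 7 / 8500000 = 0.00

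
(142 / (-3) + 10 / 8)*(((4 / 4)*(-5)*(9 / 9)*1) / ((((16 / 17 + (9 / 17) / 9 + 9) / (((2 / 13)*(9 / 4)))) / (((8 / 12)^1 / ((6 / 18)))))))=1659 / 104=15.95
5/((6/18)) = 15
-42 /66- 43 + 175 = 1445 /11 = 131.36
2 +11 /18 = 47 /18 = 2.61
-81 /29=-2.79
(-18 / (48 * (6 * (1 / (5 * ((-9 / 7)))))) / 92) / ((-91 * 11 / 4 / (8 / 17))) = -45 / 5479474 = -0.00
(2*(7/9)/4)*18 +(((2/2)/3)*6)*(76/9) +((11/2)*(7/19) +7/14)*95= 2375/9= 263.89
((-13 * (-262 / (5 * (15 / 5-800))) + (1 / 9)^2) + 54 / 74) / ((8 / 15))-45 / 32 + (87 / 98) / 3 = -1649837255 / 1248446304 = -1.32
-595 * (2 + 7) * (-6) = 32130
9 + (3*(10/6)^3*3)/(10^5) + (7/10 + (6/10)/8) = 23461/2400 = 9.78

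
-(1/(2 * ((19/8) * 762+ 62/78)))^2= -6084/79775178025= -0.00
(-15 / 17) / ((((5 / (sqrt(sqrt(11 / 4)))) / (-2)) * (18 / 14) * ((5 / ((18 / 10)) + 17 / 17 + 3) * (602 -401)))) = 7 * 11^(1 / 4) * sqrt(2) / 69479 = 0.00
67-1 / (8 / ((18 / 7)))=1867 / 28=66.68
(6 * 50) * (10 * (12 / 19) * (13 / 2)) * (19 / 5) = 46800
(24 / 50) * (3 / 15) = 12 / 125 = 0.10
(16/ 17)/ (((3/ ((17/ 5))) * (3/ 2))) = 32/ 45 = 0.71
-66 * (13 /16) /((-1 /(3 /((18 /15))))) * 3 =6435 /16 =402.19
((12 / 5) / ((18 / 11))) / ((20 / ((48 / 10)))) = 44 / 125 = 0.35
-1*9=-9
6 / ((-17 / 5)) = -30 / 17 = -1.76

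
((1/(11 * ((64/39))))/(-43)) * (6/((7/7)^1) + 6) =-117/7568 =-0.02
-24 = -24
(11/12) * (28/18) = 77/54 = 1.43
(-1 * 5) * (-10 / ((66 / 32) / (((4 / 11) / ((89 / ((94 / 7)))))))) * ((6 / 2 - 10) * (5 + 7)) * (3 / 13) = -3609600 / 139997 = -25.78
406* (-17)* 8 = -55216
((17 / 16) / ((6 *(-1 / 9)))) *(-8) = 51 / 4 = 12.75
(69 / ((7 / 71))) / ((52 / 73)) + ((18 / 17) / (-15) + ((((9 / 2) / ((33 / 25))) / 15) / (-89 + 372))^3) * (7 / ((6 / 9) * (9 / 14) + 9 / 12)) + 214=36840805656004880797 / 30801481886114940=1196.07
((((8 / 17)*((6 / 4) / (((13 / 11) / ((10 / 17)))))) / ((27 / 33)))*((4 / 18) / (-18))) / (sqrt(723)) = -4840*sqrt(723) / 660063573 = -0.00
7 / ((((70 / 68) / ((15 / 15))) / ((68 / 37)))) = 12.50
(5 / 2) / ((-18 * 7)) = -0.02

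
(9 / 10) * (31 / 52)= 279 / 520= 0.54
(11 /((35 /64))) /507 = 704 /17745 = 0.04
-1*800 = -800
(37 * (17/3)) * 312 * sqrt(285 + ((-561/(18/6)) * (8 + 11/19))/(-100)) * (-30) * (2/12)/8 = -8177 * sqrt(10867639)/38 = -709378.47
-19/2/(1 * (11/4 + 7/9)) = -342/127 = -2.69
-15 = -15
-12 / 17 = -0.71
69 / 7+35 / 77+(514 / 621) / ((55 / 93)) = 84848 / 7245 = 11.71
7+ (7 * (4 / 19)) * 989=27825 / 19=1464.47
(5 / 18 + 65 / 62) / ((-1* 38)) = -185 / 5301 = -0.03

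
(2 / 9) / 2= 0.11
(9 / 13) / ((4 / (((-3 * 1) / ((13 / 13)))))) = -27 / 52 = -0.52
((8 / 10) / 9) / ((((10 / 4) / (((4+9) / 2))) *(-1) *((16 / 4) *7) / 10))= -26 / 315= -0.08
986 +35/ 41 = 40461/ 41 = 986.85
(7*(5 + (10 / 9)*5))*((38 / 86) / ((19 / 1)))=665 / 387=1.72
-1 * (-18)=18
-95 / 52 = -1.83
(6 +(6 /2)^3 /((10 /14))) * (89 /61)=19491 /305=63.90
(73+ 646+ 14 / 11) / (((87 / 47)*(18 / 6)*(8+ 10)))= 124127 / 17226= 7.21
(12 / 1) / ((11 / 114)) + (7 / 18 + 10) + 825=190031 / 198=959.75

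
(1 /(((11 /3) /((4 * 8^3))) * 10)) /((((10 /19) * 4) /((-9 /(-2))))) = 32832 /275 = 119.39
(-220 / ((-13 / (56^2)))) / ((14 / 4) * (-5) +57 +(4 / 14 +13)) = 9658880 / 9607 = 1005.40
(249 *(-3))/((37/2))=-1494/37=-40.38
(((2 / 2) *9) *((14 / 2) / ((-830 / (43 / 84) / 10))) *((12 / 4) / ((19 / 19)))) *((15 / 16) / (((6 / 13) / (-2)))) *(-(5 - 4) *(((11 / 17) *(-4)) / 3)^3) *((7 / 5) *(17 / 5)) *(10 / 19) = 10416406 / 1367259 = 7.62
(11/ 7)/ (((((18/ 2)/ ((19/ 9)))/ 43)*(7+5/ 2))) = 946/ 567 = 1.67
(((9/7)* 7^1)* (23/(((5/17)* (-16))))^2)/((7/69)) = 94939101/44800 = 2119.18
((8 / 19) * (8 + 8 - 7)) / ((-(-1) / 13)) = 936 / 19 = 49.26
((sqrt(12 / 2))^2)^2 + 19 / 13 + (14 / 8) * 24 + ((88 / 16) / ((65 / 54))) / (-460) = 2375603 / 29900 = 79.45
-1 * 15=-15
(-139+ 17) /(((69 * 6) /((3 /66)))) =-0.01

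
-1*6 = -6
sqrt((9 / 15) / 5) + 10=sqrt(3) / 5 + 10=10.35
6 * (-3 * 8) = -144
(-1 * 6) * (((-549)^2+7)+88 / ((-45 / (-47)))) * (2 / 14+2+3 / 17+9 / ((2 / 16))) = -4705526848 / 35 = -134443624.23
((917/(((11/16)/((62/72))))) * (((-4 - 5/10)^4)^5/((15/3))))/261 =4266740197587794012667/418119680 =10204590698978.33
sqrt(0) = 0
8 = 8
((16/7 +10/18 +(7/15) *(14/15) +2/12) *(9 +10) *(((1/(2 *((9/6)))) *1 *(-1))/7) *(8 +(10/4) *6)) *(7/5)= -4740139/47250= -100.32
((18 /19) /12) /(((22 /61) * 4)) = 183 /3344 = 0.05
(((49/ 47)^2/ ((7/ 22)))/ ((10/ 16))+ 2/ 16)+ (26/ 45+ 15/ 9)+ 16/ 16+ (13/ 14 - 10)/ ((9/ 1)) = 43571231/ 5566680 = 7.83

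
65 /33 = 1.97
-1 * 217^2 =-47089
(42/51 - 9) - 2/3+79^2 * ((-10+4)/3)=-637033/51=-12490.84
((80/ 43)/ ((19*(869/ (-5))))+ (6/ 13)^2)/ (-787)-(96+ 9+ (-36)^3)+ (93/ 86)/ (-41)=360450712728443593/ 7743140191358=46550.97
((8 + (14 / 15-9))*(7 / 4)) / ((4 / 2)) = -7 / 120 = -0.06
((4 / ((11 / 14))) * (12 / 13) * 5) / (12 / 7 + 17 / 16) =376320 / 44473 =8.46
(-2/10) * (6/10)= -0.12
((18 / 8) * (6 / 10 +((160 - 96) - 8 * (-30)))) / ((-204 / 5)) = -4569 / 272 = -16.80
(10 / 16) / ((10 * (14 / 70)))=5 / 16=0.31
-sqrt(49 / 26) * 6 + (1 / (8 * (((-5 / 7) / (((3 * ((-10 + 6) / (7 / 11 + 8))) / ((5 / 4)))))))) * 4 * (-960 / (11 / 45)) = -290304 / 95- 21 * sqrt(26) / 13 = -3064.07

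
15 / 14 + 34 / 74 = 793 / 518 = 1.53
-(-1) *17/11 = 17/11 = 1.55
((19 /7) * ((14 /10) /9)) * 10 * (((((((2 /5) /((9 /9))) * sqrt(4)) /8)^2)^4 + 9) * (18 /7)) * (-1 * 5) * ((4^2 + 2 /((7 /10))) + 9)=-666900000741 /49000000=-13610.20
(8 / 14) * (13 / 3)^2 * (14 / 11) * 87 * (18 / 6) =39208 / 11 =3564.36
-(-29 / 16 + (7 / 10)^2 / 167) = 120879 / 66800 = 1.81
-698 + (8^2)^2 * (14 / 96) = -302 / 3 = -100.67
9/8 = 1.12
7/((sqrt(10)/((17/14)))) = 17 * sqrt(10)/20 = 2.69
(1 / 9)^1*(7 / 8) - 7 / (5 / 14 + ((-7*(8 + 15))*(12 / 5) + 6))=221501 / 1915416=0.12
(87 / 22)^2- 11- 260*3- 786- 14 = -762475 / 484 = -1575.36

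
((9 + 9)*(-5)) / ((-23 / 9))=810 / 23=35.22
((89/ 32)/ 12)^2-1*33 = -4858127/ 147456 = -32.95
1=1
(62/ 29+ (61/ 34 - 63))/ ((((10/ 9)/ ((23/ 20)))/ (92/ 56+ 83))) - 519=-3143816259/ 552160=-5693.67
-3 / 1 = -3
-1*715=-715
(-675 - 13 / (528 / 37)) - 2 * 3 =-360049 / 528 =-681.91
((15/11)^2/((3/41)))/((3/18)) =152.48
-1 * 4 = -4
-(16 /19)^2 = -256 /361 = -0.71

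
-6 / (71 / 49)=-294 / 71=-4.14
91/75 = 1.21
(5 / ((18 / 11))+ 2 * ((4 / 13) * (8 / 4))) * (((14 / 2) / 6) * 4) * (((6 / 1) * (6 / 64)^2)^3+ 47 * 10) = 442901192289703 / 47110422528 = 9401.34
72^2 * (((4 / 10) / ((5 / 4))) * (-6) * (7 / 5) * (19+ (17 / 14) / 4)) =-33623424 / 125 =-268987.39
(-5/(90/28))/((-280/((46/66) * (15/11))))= 0.01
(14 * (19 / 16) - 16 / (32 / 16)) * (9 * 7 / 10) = 4347 / 80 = 54.34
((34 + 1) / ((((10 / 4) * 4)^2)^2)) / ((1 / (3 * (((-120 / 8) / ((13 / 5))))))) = -63 / 1040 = -0.06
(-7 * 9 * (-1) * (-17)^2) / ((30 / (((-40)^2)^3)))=2485862400000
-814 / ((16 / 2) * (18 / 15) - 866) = 2035 / 2141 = 0.95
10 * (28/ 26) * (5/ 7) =100/ 13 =7.69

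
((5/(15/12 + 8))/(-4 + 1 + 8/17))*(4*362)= -492320/1591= -309.44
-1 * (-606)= 606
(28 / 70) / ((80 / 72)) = 0.36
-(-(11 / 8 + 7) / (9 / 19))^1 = 1273 / 72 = 17.68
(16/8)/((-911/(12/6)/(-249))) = 996/911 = 1.09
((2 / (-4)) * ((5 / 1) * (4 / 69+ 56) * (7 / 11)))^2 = 4581936100 / 576081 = 7953.63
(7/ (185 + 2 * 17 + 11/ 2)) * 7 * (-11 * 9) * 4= -38808/ 449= -86.43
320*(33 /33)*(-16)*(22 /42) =-56320 /21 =-2681.90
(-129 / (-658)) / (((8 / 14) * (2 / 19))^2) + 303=2148831 / 6016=357.19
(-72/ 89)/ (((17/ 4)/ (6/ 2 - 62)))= 16992/ 1513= 11.23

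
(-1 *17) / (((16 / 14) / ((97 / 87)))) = -11543 / 696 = -16.58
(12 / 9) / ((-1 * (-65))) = 4 / 195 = 0.02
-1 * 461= -461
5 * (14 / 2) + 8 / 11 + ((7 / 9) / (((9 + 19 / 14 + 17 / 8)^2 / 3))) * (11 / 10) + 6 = 41.74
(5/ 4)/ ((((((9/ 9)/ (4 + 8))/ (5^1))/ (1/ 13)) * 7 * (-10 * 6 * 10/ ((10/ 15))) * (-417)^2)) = -1/ 189886788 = -0.00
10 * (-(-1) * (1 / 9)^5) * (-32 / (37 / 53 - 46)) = 16960 / 141776649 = 0.00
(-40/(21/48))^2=409600/49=8359.18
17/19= 0.89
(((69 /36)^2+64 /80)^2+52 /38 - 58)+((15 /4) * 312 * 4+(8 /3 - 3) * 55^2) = 35803771579 /9849600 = 3635.05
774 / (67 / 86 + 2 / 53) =1175964 / 1241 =947.59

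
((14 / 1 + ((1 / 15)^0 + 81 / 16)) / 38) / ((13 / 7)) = 2247 / 7904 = 0.28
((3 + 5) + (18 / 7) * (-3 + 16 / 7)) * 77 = 3322 / 7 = 474.57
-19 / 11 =-1.73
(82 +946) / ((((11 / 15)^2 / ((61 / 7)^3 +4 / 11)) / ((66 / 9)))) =9281659.99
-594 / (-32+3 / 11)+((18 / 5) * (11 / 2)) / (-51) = 18.33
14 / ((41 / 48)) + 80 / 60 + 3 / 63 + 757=667078 / 861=774.77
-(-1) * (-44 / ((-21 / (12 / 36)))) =44 / 63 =0.70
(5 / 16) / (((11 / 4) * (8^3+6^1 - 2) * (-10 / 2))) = -1 / 22704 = -0.00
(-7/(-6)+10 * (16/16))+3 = 85/6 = 14.17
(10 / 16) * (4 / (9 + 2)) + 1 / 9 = 67 / 198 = 0.34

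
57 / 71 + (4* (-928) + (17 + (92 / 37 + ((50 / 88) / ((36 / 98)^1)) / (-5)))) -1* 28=-7739814175 / 2080584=-3720.02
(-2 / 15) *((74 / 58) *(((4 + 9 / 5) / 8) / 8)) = -37 / 2400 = -0.02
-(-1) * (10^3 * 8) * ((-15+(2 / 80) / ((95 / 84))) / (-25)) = 455328 / 95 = 4792.93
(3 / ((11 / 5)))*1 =1.36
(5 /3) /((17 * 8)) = 5 /408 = 0.01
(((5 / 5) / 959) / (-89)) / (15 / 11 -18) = 11 / 15619233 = 0.00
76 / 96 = 19 / 24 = 0.79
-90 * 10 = -900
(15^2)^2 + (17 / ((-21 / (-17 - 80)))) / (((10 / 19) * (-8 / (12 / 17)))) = 50611.84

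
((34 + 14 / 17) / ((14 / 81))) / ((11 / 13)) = 311688 / 1309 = 238.11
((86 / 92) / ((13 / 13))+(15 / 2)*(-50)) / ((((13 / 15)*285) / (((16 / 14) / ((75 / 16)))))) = -1101248 / 2982525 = -0.37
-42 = -42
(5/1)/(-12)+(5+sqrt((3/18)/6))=19/4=4.75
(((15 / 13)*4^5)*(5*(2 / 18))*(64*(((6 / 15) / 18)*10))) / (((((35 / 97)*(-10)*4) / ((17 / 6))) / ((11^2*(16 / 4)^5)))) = -1673770565632 / 7371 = -227075100.48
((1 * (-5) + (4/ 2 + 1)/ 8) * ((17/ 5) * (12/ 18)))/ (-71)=0.15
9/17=0.53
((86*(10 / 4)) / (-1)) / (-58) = 215 / 58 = 3.71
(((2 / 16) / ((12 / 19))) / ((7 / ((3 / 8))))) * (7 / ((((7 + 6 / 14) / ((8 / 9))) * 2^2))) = 133 / 59904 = 0.00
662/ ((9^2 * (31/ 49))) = 32438/ 2511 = 12.92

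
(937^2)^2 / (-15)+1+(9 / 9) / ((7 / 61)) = -5395806953707 / 105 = -51388637654.35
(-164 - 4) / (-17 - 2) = 168 / 19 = 8.84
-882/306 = -49/17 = -2.88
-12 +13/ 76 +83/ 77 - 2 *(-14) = 100941/ 5852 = 17.25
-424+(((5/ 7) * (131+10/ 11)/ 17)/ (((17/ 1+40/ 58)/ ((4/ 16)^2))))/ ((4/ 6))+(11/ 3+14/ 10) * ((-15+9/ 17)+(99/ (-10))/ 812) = -2582771024249/ 5193064800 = -497.35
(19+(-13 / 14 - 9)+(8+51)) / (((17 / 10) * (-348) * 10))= -953 / 82824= -0.01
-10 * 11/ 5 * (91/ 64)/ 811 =-1001/ 25952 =-0.04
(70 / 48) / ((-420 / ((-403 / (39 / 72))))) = 31 / 12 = 2.58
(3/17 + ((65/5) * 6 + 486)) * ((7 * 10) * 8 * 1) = 5370960/17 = 315938.82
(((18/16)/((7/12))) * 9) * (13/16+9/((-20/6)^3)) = 276777/28000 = 9.88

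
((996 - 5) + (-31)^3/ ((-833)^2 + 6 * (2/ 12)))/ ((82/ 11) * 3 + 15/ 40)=43.58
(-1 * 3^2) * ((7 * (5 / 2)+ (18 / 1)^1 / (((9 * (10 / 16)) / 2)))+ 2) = -2331 / 10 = -233.10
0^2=0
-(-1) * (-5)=-5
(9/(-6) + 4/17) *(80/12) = -430/51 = -8.43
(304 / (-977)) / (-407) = 304 / 397639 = 0.00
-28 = -28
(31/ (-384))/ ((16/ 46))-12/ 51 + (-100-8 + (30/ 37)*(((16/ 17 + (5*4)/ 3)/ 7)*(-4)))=-1514809099/ 13526016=-111.99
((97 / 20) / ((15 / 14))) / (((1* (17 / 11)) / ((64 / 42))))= 17072 / 3825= 4.46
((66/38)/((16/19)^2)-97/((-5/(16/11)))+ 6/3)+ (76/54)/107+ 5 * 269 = 56040077213/40677120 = 1377.68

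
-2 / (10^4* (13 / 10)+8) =-1 / 6504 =-0.00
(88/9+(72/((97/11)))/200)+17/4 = 1228189/87300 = 14.07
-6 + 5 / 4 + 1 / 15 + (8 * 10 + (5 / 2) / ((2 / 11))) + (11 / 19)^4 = 174328471 / 1954815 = 89.18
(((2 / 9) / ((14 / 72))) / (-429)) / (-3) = 8 / 9009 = 0.00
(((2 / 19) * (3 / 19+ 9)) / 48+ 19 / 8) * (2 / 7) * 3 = 20751 / 10108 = 2.05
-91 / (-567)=13 / 81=0.16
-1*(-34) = 34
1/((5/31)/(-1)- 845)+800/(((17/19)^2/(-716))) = -5417656968959/7571800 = -715504.50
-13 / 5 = -2.60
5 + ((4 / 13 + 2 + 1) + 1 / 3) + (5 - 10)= 3.64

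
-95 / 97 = -0.98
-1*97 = -97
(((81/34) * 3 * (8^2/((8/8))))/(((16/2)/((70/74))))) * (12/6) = 68040/629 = 108.17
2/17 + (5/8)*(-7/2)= -563/272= -2.07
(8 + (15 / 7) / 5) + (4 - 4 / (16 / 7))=299 / 28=10.68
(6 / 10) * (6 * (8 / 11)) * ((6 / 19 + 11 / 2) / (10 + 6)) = 1989 / 2090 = 0.95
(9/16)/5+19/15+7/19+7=39889/4560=8.75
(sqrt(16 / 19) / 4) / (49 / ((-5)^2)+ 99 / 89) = 2225* sqrt(19) / 129884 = 0.07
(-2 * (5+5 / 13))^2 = 19600 / 169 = 115.98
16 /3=5.33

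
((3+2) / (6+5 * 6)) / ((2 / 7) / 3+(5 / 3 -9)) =-35 / 1824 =-0.02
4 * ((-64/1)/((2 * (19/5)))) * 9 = -5760/19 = -303.16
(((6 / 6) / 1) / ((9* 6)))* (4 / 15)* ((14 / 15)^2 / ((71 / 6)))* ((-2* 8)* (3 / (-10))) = 6272 / 3594375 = 0.00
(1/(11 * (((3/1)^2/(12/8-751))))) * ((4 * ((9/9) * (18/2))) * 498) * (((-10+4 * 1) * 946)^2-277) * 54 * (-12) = 2833507271547255.27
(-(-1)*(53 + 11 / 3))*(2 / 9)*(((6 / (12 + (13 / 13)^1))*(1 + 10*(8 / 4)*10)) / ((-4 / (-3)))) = 11390 / 13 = 876.15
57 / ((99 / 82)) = 1558 / 33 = 47.21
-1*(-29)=29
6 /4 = 3 /2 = 1.50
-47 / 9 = -5.22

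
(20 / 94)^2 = 0.05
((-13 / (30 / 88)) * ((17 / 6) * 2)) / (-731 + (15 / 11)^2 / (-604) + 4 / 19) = 0.30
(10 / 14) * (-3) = -15 / 7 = -2.14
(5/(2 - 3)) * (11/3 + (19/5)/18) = -349/18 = -19.39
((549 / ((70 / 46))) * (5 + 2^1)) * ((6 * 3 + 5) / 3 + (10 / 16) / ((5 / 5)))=837591 / 40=20939.78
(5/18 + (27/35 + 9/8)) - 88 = -216281/2520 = -85.83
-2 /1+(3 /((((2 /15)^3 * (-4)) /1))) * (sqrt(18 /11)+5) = -50689 /32-30375 * sqrt(22) /352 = -1988.78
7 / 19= 0.37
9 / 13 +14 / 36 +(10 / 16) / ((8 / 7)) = 12191 / 7488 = 1.63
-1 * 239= -239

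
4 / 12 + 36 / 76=46 / 57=0.81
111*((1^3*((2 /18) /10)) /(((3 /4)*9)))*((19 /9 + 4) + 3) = 6068 /3645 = 1.66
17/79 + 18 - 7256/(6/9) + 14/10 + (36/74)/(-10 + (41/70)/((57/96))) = -52874996347/4866795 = -10864.44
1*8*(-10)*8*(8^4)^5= -737869762948382064640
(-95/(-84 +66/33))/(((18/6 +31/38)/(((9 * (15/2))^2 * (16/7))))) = 26316900/8323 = 3161.95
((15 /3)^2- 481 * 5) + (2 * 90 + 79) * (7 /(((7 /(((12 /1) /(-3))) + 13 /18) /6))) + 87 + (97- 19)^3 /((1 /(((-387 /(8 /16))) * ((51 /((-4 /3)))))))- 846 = 14049335513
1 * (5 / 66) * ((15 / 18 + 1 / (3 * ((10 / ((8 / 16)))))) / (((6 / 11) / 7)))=119 / 144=0.83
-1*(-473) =473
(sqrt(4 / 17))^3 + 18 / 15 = 8 * sqrt(17) / 289 + 6 / 5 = 1.31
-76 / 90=-38 / 45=-0.84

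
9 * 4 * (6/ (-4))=-54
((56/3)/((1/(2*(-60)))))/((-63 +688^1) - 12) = -3.65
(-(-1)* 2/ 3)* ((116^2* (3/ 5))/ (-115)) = -26912/ 575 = -46.80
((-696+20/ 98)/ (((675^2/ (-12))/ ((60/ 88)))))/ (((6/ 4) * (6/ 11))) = 68188/ 4465125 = 0.02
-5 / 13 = -0.38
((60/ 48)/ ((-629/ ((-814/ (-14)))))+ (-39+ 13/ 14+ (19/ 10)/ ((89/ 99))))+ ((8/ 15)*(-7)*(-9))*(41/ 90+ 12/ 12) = 40774847/ 3177300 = 12.83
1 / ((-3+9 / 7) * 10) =-7 / 120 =-0.06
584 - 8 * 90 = -136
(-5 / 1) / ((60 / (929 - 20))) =-303 / 4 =-75.75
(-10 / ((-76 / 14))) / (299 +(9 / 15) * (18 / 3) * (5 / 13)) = 91 / 14839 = 0.01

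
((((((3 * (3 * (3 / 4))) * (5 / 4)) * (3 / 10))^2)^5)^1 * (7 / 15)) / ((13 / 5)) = 28367886071132833869 / 14636698788954112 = 1938.13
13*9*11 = 1287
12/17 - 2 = -22/17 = -1.29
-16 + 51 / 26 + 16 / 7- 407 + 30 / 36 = -114092 / 273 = -417.92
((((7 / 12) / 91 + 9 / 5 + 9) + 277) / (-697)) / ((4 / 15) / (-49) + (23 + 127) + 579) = -10999961 / 19419933884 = -0.00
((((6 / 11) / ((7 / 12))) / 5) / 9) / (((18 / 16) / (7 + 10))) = 1088 / 3465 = 0.31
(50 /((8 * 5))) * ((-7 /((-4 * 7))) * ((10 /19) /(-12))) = -25 /1824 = -0.01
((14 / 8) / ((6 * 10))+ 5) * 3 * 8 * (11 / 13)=13277 / 130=102.13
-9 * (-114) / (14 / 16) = 8208 / 7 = 1172.57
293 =293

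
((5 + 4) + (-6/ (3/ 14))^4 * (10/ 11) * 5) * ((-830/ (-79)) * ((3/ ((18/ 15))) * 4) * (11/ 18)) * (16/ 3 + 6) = 4336412048900/ 2133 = 2033010805.86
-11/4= -2.75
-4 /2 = -2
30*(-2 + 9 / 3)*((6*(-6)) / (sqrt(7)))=-408.20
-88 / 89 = -0.99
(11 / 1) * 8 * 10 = 880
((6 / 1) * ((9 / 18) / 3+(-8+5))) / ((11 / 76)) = -1292 / 11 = -117.45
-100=-100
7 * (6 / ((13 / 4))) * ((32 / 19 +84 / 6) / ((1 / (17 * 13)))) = 851088 / 19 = 44794.11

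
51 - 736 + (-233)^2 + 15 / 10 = 53605.50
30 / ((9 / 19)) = 190 / 3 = 63.33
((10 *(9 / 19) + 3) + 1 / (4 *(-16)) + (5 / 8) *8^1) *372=1438617 / 304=4732.29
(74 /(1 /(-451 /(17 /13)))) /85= -433862 /1445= -300.25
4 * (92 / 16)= 23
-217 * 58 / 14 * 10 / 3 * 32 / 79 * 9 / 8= -107880 / 79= -1365.57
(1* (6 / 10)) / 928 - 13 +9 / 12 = -12.25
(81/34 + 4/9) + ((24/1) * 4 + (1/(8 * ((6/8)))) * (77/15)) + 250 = 29723/85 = 349.68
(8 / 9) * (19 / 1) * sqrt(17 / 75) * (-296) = -44992 * sqrt(51) / 135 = -2380.05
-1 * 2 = -2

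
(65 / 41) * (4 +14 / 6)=1235 / 123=10.04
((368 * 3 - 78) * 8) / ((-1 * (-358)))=22.93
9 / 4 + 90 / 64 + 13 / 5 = 1001 / 160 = 6.26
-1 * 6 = -6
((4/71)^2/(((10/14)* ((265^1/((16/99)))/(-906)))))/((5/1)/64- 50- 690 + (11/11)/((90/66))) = 34635776/10427536428815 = 0.00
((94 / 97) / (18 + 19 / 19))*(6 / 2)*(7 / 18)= 329 / 5529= 0.06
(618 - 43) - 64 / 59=33861 / 59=573.92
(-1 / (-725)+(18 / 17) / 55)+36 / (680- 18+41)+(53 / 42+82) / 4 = 334446654313 / 16011949800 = 20.89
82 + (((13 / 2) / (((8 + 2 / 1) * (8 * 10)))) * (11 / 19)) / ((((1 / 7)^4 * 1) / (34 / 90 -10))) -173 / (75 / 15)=-83824319 / 1368000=-61.28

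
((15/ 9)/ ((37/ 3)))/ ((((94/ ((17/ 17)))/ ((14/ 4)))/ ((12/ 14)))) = 15/ 3478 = 0.00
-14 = -14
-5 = -5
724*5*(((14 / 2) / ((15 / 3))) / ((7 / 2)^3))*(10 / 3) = 57920 / 147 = 394.01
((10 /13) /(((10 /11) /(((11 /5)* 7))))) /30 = 847 /1950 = 0.43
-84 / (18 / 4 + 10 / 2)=-168 / 19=-8.84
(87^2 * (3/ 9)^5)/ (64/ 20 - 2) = 4205/ 162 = 25.96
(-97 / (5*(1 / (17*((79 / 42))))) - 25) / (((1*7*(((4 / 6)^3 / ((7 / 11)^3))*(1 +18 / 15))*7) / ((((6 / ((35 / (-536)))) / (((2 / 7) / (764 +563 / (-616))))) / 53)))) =2174320272393 / 90188560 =24108.60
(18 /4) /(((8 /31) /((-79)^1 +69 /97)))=-1059363 /776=-1365.16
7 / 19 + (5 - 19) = -259 / 19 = -13.63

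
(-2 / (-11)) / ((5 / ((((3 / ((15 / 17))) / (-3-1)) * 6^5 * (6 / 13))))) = -396576 / 3575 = -110.93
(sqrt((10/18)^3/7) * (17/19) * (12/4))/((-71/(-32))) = 2720 * sqrt(35)/84987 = 0.19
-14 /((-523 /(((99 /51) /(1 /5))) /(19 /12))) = 7315 /17782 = 0.41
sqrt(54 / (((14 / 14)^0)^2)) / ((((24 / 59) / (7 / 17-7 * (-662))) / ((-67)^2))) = 20866286035 * sqrt(6) / 136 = 375821717.74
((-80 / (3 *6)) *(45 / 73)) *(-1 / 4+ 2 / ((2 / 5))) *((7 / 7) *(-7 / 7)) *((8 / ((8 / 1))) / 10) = 95 / 73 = 1.30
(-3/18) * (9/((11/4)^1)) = -6/11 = -0.55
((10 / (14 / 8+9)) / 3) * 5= 200 / 129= 1.55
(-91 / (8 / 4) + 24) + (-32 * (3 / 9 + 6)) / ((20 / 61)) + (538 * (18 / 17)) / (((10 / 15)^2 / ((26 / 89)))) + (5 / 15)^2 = -36097481 / 136170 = -265.09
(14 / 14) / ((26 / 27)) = 27 / 26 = 1.04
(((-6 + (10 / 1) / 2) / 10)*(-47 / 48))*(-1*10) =-47 / 48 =-0.98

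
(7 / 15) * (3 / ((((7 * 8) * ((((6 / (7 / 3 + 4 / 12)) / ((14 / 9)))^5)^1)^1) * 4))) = 17210368 / 17433922005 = 0.00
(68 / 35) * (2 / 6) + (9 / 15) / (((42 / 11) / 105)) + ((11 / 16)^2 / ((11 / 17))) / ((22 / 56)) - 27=-53713 / 6720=-7.99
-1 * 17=-17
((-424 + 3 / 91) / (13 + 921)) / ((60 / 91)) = -38581 / 56040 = -0.69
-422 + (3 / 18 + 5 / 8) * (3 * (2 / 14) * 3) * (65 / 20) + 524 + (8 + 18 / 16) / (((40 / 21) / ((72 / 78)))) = 1597671 / 14560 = 109.73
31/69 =0.45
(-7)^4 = 2401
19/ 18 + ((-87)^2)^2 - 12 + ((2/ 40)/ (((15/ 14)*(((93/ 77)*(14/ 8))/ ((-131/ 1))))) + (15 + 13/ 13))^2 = 5574381010020077/ 97301250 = 57289921.87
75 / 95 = 15 / 19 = 0.79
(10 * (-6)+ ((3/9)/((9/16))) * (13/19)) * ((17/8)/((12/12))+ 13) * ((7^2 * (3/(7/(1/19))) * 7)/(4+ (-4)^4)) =-45315347/1689480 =-26.82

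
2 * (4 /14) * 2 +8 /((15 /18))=376 /35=10.74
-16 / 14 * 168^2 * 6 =-193536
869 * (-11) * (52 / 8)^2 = -1615471 / 4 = -403867.75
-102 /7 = -14.57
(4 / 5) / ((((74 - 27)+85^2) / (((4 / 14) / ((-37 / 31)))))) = -31 / 1177155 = -0.00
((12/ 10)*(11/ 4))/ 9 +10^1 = 311/ 30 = 10.37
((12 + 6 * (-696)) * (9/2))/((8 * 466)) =-9369/1864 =-5.03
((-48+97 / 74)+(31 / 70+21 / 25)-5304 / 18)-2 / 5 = -6613688 / 19425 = -340.47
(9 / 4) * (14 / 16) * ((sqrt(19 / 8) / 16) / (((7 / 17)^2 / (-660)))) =-429165 * sqrt(38) / 3584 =-738.16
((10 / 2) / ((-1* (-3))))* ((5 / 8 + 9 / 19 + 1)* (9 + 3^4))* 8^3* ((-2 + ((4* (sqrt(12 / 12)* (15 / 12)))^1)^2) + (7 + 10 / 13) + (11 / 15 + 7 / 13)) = 1275591680 / 247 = 5164338.79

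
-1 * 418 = -418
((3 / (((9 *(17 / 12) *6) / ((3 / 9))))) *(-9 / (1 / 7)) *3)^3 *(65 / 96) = -200655 / 19652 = -10.21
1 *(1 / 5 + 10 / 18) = 34 / 45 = 0.76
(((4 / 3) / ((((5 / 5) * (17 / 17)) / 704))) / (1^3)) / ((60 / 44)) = 688.36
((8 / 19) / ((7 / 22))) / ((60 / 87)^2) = 9251 / 3325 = 2.78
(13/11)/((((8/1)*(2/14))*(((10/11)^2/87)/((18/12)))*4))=261261/6400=40.82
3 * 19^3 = 20577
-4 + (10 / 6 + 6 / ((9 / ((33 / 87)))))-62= -5575 / 87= -64.08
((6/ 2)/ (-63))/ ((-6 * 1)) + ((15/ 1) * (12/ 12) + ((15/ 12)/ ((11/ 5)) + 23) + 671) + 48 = 2100001/ 2772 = 757.58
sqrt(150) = 5 * sqrt(6) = 12.25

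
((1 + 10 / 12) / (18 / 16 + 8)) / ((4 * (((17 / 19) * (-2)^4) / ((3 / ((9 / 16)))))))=209 / 11169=0.02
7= 7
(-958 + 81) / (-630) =877 / 630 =1.39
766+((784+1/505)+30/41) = 32107941/20705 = 1550.73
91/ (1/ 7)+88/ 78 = 24887/ 39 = 638.13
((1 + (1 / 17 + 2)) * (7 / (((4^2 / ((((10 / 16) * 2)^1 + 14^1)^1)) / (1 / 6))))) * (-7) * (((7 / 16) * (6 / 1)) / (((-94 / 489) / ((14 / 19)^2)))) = 6517368039 / 36920192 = 176.53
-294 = -294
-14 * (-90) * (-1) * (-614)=773640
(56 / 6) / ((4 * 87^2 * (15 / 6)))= 14 / 113535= 0.00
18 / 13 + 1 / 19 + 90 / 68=23185 / 8398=2.76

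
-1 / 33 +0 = -1 / 33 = -0.03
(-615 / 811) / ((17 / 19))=-0.85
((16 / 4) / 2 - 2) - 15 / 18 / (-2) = 5 / 12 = 0.42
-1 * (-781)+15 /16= 12511 /16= 781.94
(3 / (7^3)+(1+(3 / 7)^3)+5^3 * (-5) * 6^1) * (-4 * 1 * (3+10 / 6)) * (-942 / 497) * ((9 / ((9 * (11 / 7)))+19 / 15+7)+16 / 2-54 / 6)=-4212080423296 / 4018245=-1048238.83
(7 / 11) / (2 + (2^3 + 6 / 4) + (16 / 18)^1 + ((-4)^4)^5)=18 / 31100471757443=0.00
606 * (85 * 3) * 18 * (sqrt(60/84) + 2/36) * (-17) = -47286180 * sqrt(35)/7 - 2627010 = -42591126.22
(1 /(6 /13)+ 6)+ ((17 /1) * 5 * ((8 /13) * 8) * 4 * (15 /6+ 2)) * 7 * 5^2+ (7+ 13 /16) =822537971 /624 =1318169.83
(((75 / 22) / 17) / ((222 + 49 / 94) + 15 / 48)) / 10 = 940 / 10445259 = 0.00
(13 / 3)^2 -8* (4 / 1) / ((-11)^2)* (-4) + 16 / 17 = 384641 / 18513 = 20.78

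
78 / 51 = 26 / 17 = 1.53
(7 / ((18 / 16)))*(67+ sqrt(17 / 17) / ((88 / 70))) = 41762 / 99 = 421.84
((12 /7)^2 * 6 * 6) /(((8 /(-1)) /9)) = -5832 /49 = -119.02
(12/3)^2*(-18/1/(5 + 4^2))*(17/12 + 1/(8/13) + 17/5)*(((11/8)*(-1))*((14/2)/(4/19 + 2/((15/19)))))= 484671/1564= 309.89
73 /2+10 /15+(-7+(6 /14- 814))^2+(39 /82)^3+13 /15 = 272889156174941 /405255480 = 673375.61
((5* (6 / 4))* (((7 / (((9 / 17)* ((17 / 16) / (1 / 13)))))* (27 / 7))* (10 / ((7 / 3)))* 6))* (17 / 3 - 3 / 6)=334800 / 91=3679.12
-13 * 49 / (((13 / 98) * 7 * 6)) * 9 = -1029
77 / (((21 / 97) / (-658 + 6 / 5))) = -3504028 / 15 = -233601.87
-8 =-8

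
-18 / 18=-1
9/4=2.25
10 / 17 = 0.59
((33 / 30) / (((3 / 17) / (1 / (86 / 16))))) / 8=187 / 1290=0.14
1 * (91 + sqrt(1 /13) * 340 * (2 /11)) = 680 * sqrt(13) /143 + 91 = 108.15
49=49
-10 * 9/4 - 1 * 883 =-1811/2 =-905.50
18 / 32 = 9 / 16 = 0.56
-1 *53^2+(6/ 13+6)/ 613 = -22384837/ 7969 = -2808.99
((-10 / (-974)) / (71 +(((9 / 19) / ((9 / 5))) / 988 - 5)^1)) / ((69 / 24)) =750880 / 13877557357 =0.00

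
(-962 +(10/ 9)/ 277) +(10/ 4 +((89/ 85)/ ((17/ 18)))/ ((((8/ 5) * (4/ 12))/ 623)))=967013851/ 2881908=335.55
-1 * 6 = -6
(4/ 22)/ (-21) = -2/ 231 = -0.01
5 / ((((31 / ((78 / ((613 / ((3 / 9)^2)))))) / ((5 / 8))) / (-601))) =-195325 / 228036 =-0.86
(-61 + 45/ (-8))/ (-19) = 533/ 152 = 3.51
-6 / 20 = -3 / 10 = -0.30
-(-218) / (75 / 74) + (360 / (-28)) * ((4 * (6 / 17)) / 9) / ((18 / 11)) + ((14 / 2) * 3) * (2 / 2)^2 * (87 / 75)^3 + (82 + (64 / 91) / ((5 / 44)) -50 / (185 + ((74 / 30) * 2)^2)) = 334.59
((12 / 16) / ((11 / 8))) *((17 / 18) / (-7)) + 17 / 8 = 2.05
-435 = -435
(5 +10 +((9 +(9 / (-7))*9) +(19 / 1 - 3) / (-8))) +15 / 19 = 1492 / 133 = 11.22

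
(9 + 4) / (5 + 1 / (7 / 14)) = 13 / 7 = 1.86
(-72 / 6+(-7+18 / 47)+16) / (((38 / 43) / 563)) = -1667.25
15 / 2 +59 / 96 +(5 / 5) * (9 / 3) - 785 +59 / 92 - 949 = -3802715 / 2208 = -1722.24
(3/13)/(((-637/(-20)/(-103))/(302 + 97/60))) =-1876351/8281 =-226.59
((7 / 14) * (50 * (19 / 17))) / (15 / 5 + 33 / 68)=1900 / 237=8.02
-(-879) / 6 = 293 / 2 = 146.50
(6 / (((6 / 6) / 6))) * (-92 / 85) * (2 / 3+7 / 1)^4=-102981488 / 765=-134616.32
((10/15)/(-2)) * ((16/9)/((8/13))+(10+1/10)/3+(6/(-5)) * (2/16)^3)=-72037/34560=-2.08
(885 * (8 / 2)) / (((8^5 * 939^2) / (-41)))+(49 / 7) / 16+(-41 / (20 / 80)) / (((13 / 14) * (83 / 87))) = -479803557346441 / 2597893349376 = -184.69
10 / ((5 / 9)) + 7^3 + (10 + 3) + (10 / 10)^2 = 375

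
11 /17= 0.65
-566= -566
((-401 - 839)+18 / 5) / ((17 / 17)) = -6182 / 5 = -1236.40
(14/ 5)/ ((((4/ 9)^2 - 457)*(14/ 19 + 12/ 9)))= -32319/ 10915295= -0.00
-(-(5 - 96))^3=-753571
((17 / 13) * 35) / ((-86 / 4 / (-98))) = 116620 / 559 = 208.62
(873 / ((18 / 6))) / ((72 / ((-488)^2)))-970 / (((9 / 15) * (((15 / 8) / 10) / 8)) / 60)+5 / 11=-34937843 / 11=-3176167.55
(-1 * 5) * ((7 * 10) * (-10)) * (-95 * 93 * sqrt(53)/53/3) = -10307500 * sqrt(53)/53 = -1415844.01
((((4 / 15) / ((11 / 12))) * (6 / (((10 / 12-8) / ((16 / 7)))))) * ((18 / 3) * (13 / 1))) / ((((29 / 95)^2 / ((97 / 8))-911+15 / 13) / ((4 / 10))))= 54539117568 / 2856962414383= 0.02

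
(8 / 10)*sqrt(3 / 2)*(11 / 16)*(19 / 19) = 11*sqrt(6) / 40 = 0.67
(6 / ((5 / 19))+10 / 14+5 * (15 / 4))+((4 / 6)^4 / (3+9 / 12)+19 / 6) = 1547353 / 34020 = 45.48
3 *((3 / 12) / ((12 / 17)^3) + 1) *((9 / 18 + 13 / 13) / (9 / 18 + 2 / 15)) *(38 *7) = 413875 / 128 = 3233.40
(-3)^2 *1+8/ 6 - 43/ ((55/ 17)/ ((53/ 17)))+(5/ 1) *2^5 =21268/ 165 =128.90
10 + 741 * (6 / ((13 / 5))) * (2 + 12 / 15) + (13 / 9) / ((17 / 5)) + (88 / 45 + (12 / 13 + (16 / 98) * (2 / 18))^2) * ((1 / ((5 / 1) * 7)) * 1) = 469198805355001 / 97780184775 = 4798.51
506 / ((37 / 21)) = 10626 / 37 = 287.19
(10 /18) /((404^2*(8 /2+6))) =1 /2937888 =0.00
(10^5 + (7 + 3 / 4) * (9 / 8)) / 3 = 3200279 / 96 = 33336.24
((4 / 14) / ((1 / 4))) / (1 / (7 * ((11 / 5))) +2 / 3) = 264 / 169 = 1.56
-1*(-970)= 970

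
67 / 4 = 16.75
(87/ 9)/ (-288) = -0.03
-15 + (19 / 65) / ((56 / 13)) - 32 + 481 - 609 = -48981 / 280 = -174.93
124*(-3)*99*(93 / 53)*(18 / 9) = -6850008 / 53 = -129245.43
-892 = -892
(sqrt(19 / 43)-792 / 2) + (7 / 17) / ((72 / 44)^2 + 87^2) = -6167675789 / 15574941 + sqrt(817) / 43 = -395.34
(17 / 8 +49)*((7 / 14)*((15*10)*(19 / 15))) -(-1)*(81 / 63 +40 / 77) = 2992947 / 616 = 4858.68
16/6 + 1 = 3.67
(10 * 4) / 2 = 20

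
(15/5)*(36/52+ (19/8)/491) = 106797/51064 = 2.09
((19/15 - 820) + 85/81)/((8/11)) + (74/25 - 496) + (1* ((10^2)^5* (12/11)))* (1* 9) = 8747999855893631/89100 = 98181816564.46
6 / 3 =2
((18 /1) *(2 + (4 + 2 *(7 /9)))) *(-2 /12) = -68 /3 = -22.67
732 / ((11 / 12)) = 8784 / 11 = 798.55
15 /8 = 1.88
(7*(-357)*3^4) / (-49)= 4131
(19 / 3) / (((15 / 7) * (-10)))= -133 / 450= -0.30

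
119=119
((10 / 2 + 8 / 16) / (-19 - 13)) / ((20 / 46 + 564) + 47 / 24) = -759 / 2501192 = -0.00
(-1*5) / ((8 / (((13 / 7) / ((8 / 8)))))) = -1.16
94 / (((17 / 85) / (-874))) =-410780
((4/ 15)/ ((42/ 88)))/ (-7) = -176/ 2205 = -0.08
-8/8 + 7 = 6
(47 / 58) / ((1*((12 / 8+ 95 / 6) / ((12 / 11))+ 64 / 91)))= 38493 / 788162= 0.05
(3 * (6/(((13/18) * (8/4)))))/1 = 12.46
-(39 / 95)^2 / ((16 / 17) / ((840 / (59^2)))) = -542997 / 12566410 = -0.04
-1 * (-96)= 96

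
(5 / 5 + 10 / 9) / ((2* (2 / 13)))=247 / 36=6.86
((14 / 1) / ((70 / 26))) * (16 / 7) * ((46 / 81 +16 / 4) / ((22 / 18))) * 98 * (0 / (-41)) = 0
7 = 7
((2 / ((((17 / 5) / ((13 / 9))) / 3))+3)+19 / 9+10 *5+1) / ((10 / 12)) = 3590 / 51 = 70.39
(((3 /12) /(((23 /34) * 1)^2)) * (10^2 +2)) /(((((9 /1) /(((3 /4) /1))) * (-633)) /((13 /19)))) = -63869 /12724566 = -0.01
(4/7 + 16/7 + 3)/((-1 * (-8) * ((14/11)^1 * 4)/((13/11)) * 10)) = 533/31360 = 0.02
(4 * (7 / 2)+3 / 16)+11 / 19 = 4489 / 304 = 14.77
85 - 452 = -367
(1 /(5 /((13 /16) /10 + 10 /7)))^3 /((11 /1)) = 4835382371 /1931776000000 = 0.00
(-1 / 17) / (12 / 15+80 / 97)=-485 / 13396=-0.04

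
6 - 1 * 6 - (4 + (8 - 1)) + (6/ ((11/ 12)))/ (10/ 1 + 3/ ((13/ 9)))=-18061/ 1727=-10.46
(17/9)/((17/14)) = 14/9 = 1.56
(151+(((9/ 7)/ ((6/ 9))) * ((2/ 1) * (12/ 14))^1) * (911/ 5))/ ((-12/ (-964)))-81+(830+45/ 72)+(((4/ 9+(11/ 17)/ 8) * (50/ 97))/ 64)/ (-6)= 342195226595449/ 5584965120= 61270.79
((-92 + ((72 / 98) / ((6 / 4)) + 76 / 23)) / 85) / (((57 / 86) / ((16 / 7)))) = -2399744 / 670565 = -3.58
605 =605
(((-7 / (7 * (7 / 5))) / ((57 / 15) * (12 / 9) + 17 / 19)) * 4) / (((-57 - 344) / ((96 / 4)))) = 136800 / 4769093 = 0.03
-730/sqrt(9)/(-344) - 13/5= -4883/2580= -1.89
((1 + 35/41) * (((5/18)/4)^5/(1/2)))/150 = 2375/59498717184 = 0.00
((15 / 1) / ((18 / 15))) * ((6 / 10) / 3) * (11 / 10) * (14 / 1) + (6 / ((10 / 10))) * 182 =2261 / 2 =1130.50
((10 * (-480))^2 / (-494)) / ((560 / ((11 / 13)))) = -1584000 / 22477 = -70.47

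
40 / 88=5 / 11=0.45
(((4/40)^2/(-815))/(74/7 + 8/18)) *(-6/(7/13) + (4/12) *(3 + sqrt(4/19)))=639/56561000-21 *sqrt(19)/537329500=0.00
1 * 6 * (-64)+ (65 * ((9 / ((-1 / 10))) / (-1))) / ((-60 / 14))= -1749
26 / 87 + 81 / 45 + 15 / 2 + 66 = 65771 / 870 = 75.60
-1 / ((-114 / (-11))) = -11 / 114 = -0.10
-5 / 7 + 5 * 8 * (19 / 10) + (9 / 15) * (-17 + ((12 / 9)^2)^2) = 63298 / 945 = 66.98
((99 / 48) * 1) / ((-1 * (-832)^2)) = -0.00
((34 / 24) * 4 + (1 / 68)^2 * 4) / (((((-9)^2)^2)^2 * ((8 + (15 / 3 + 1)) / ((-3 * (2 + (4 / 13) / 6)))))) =-196550 / 3396257146737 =-0.00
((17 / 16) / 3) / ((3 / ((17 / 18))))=289 / 2592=0.11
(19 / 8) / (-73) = -0.03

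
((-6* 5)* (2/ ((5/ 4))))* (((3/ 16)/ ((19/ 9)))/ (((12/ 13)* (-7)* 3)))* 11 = 1287/ 532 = 2.42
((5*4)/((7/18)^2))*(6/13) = 38880/637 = 61.04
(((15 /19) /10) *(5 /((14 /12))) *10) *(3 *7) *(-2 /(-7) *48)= 129600 /133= 974.44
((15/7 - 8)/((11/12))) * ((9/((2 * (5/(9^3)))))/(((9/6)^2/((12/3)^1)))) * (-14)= 5738688/55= 104339.78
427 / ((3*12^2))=427 / 432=0.99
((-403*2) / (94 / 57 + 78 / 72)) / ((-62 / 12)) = 35568 / 623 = 57.09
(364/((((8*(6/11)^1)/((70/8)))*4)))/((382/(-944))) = -2067065/4584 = -450.93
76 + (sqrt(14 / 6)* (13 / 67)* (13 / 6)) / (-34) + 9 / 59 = 4493 / 59- 169* sqrt(21) / 41004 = 76.13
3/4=0.75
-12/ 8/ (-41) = 3/ 82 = 0.04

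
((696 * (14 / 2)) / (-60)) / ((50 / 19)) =-3857 / 125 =-30.86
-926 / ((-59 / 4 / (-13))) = -48152 / 59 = -816.14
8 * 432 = 3456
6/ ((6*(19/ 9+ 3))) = 9/ 46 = 0.20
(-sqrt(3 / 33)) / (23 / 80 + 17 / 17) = -80*sqrt(11) / 1133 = -0.23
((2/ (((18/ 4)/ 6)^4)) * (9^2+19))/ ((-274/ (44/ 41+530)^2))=-1348571238400/ 2072673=-650643.51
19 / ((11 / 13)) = 247 / 11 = 22.45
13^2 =169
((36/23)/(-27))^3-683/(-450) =24926983/16425450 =1.52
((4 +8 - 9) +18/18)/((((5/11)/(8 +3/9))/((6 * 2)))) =880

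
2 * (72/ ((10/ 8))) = 576/ 5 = 115.20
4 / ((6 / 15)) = 10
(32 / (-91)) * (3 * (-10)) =10.55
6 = 6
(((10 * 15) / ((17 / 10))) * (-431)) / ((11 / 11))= -646500 / 17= -38029.41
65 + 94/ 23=1589/ 23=69.09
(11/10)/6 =11/60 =0.18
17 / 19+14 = 283 / 19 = 14.89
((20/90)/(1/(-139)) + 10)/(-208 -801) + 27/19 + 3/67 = 17184470/11560113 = 1.49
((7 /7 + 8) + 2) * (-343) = -3773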